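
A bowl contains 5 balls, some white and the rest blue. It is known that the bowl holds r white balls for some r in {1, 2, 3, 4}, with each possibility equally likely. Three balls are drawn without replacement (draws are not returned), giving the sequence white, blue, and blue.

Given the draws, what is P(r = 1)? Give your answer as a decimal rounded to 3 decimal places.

For each hypothesis, P(data | H) works out to: P(data | r = 1) = (1/5)(4/4)(3/3) = 1/5; P(data | r = 2) = (2/5)(3/4)(2/3) = 1/5; P(data | r = 3) = (3/5)(2/4)(1/3) = 1/10; P(data | r = 4) = (4/5)(1/4)(0/3) = 0.
The prior-weighted likelihoods are 1/4 · 1/5 = 1/20, 1/4 · 1/5 = 1/20, 1/4 · 1/10 = 1/40, 1/4 · 0 = 0; summing to 1/8.
So P(r = 1 | data) = (1/20) / (1/8) = 2/5.

0.400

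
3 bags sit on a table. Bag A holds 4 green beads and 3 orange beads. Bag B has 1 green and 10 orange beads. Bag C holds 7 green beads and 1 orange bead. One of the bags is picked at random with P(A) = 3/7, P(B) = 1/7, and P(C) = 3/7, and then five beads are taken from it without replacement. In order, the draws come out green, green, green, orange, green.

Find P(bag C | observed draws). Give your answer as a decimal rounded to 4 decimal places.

The likelihood of the observed sequence under each hypothesis: P(data | bag A) = (4/7)(3/6)(2/5)(3/4)(1/3) = 0.028571; P(data | bag B) = (1/11)(0/10) = 0; P(data | bag C) = (7/8)(6/7)(5/6)(1/5)(4/4) = 0.125.
Weighting by the prior gives 3/7 · 0.028571 = 0.012245, 1/7 · 0 = 0, 3/7 · 0.125 = 0.053571; with total 0.065816.
By Bayes' rule, P(bag C | data) = (0.053571) / (0.065816) = 0.81395.

0.8140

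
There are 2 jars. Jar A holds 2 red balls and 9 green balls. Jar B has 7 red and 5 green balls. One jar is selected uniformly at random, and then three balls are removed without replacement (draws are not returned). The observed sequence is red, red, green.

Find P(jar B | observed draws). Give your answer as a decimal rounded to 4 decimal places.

0.8974

Compute the likelihood of the observed sequence for each case: P(data | jar A) = (2/11)(1/10)(9/9) = 1/55; P(data | jar B) = (7/12)(6/11)(5/10) = 7/44.
The prior-weighted likelihoods are 1/2 · 1/55 = 1/110, 1/2 · 7/44 = 7/88; with total 39/440.
Hence P(jar B | data) = (7/88) / (39/440) = 35/39.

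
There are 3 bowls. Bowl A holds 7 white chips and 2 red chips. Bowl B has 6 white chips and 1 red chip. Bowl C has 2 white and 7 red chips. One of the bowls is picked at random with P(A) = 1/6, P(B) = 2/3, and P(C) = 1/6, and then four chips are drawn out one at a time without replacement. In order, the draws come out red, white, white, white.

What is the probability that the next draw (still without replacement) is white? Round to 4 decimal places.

0.9609

Compute the likelihood of the observed sequence for each case: P(data | bowl A) = (2/9)(7/8)(6/7)(5/6) = 0.13889; P(data | bowl B) = (1/7)(6/6)(5/5)(4/4) = 0.14286; P(data | bowl C) = (7/9)(2/8)(1/7)(0/6) = 0.
The prior-weighted likelihoods are 1/6 · 0.13889 = 0.023148, 2/3 · 0.14286 = 0.095238, 1/6 · 0 = 0; summing to 0.11839.
Dividing through by the total gives posterior P(bowl A | data) = 0.19553, P(bowl B | data) = 0.80447, P(bowl C | data) = 0.
Averaging over the posterior, P(white next | data) = (4/5)(0.19553) + (1)(0.80447) = 0.96089.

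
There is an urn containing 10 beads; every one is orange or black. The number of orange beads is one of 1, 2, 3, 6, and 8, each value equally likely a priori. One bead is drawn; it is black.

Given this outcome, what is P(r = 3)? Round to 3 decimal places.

Under each hypothesis, the probability of this draw is: P(data | r = 1) = (9/10) = 9/10; P(data | r = 2) = (8/10) = 4/5; P(data | r = 3) = (7/10) = 7/10; P(data | r = 6) = (4/10) = 2/5; P(data | r = 8) = (2/10) = 1/5.
Weighting by the prior gives 1/5 · 9/10 = 9/50, 1/5 · 4/5 = 4/25, 1/5 · 7/10 = 7/50, 1/5 · 2/5 = 2/25, 1/5 · 1/5 = 1/25; summing to 3/5.
So P(r = 3 | data) = (7/50) / (3/5) = 7/30.

0.233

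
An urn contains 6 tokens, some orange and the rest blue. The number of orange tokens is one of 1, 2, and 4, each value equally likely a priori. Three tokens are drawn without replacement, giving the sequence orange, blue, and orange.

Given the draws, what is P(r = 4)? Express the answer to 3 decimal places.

0.750

Under each hypothesis, the probability of the observed sequence is: P(data | r = 1) = (1/6)(5/5)(0/4) = 0; P(data | r = 2) = (2/6)(4/5)(1/4) = 1/15; P(data | r = 4) = (4/6)(2/5)(3/4) = 1/5.
Weighting by the prior gives 1/3 · 0 = 0, 1/3 · 1/15 = 1/45, 1/3 · 1/5 = 1/15; with total 4/45.
Hence P(r = 4 | data) = (1/15) / (4/45) = 3/4.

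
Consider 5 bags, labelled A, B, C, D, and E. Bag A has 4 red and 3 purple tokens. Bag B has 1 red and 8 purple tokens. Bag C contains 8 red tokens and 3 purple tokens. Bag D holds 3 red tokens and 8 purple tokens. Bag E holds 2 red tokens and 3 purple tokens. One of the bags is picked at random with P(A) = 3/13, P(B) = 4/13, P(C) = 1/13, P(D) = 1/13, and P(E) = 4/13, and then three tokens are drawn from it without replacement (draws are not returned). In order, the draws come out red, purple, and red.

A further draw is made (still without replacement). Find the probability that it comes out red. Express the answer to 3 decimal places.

0.345

Under each hypothesis, the probability of the observed sequence is: P(data | bag A) = (4/7)(3/6)(3/5) = 0.17143; P(data | bag B) = (1/9)(8/8)(0/7) = 0; P(data | bag C) = (8/11)(3/10)(7/9) = 0.1697; P(data | bag D) = (3/11)(8/10)(2/9) = 0.048485; P(data | bag E) = (2/5)(3/4)(1/3) = 0.1.
The prior-weighted likelihoods are 3/13 · 0.17143 = 0.03956, 4/13 · 0 = 0, 1/13 · 0.1697 = 0.013054, 1/13 · 0.048485 = 0.0037296, 4/13 · 0.1 = 0.030769; these sum to 0.087113.
Normalising, the posterior is P(bag A | data) = 0.45413, P(bag B | data) = 0, P(bag C | data) = 0.14985, P(bag D | data) = 0.042813, P(bag E | data) = 0.35321.
Averaging over the posterior, P(red next | data) = (1/2)(0.45413) + (3/4)(0.14985) + (1/8)(0.042813) + (0)(0.35321) = 0.3448.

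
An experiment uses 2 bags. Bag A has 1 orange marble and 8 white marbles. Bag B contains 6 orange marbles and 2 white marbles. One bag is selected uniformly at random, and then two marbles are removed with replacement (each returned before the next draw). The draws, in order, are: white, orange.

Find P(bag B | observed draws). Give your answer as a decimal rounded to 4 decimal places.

0.6550

Compute the likelihood of the observed sequence for each case: P(data | bag A) = (8/9)(1/9) = 0.098765; P(data | bag B) = (2/8)(6/8) = 0.1875.
Weighting by the prior gives 1/2 · 0.098765 = 0.049383, 1/2 · 0.1875 = 0.09375; these sum to 0.14313.
So P(bag B | data) = (0.09375) / (0.14313) = 0.65499.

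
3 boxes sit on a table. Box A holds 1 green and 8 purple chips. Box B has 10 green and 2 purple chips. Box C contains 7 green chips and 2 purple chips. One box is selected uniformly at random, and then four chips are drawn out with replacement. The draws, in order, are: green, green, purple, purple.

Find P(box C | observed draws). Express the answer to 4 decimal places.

0.5070

For each hypothesis, P(data | H) works out to: P(data | box A) = (1/9)(1/9)(8/9)(8/9) = 0.0097546; P(data | box B) = (10/12)(10/12)(2/12)(2/12) = 0.01929; P(data | box C) = (7/9)(7/9)(2/9)(2/9) = 0.029873.
The prior-weighted likelihoods are 1/3 · 0.0097546 = 0.0032515, 1/3 · 0.01929 = 0.00643, 1/3 · 0.029873 = 0.0099578; these sum to 0.019639.
Therefore the posterior P(box C | data) = (0.0099578) / (0.019639) = 0.50703.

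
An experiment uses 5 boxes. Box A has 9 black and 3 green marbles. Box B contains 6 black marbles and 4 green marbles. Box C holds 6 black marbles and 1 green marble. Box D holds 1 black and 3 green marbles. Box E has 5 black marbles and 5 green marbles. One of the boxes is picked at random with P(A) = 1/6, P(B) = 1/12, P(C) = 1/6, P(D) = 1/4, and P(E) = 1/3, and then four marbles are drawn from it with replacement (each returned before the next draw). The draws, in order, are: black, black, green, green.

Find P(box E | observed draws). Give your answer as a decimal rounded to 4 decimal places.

0.4870

For each hypothesis, P(data | H) works out to: P(data | box A) = (9/12)(9/12)(3/12)(3/12) = 0.035156; P(data | box B) = (6/10)(6/10)(4/10)(4/10) = 0.0576; P(data | box C) = (6/7)(6/7)(1/7)(1/7) = 0.014994; P(data | box D) = (1/4)(1/4)(3/4)(3/4) = 0.035156; P(data | box E) = (5/10)(5/10)(5/10)(5/10) = 0.0625.
The prior-weighted likelihoods are 1/6 · 0.035156 = 0.0058594, 1/12 · 0.0576 = 0.0048, 1/6 · 0.014994 = 0.002499, 1/4 · 0.035156 = 0.0087891, 1/3 · 0.0625 = 0.020833; these sum to 0.042781.
Therefore the posterior P(box E | data) = (0.020833) / (0.042781) = 0.48698.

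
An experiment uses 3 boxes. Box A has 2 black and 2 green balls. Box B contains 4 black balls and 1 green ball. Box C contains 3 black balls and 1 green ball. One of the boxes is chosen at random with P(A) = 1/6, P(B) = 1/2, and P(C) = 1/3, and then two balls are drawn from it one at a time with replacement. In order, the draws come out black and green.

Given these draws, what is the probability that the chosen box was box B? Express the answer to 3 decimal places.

0.434

The likelihood of the observed sequence under each hypothesis: P(data | box A) = (2/4)(2/4) = 0.25; P(data | box B) = (4/5)(1/5) = 0.16; P(data | box C) = (3/4)(1/4) = 0.1875.
Weighting by the prior gives 1/6 · 0.25 = 0.041667, 1/2 · 0.16 = 0.08, 1/3 · 0.1875 = 0.0625; summing to 0.18417.
By Bayes' rule, P(box B | data) = (0.08) / (0.18417) = 0.43439.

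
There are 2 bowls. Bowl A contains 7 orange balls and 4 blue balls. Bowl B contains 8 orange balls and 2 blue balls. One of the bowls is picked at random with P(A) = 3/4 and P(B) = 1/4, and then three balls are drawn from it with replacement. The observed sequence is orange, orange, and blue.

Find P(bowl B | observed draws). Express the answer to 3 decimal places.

Compute the likelihood of the observed sequence for each case: P(data | bowl A) = (7/11)(7/11)(4/11) = 0.14726; P(data | bowl B) = (8/10)(8/10)(2/10) = 0.128.
Multiplying each by its prior: 3/4 · 0.14726 = 0.11044, 1/4 · 0.128 = 0.032; these sum to 0.14244.
Hence P(bowl B | data) = (0.032) / (0.14244) = 0.22465.

0.225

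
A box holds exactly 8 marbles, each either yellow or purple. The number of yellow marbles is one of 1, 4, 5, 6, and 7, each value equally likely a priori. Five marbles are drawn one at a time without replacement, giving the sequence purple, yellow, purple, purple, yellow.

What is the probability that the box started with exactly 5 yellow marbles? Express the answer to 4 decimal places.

The likelihood of the observed sequence under each hypothesis: P(data | r = 1) = (7/8)(1/7)(6/6)(5/5)(0/4) = 0; P(data | r = 4) = (4/8)(4/7)(3/6)(2/5)(3/4) = 0.042857; P(data | r = 5) = (3/8)(5/7)(2/6)(1/5)(4/4) = 0.017857; P(data | r = 6) = (2/8)(6/7)(1/6)(0/5) = 0; P(data | r = 7) = (1/8)(7/7)(0/6) = 0.
Weighting by the prior gives 1/5 · 0 = 0, 1/5 · 0.042857 = 0.0085714, 1/5 · 0.017857 = 0.0035714, 1/5 · 0 = 0, 1/5 · 0 = 0; these sum to 0.012143.
So P(r = 5 | data) = (0.0035714) / (0.012143) = 0.29412.

0.2941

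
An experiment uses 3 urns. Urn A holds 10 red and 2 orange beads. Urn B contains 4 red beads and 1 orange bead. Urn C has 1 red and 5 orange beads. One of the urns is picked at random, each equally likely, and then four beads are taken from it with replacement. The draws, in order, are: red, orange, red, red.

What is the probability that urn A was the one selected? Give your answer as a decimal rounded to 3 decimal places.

Under each hypothesis, the probability of the observed sequence is: P(data | urn A) = (10/12)(2/12)(10/12)(10/12) = 0.096451; P(data | urn B) = (4/5)(1/5)(4/5)(4/5) = 0.1024; P(data | urn C) = (1/6)(5/6)(1/6)(1/6) = 0.003858.
The prior-weighted likelihoods are 1/3 · 0.096451 = 0.03215, 1/3 · 0.1024 = 0.034133, 1/3 · 0.003858 = 0.001286; summing to 0.06757.
Therefore the posterior P(urn A | data) = (0.03215) / (0.06757) = 0.47581.

0.476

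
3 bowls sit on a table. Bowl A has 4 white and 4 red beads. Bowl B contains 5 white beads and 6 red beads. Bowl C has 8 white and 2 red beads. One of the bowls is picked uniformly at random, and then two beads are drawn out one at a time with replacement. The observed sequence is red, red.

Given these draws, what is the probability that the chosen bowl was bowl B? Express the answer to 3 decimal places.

The likelihood of the observed sequence under each hypothesis: P(data | bowl A) = (4/8)(4/8) = 0.25; P(data | bowl B) = (6/11)(6/11) = 0.29752; P(data | bowl C) = (2/10)(2/10) = 0.04.
Weighting by the prior gives 1/3 · 0.25 = 0.083333, 1/3 · 0.29752 = 0.099174, 1/3 · 0.04 = 0.013333; with total 0.19584.
Hence P(bowl B | data) = (0.099174) / (0.19584) = 0.5064.

0.506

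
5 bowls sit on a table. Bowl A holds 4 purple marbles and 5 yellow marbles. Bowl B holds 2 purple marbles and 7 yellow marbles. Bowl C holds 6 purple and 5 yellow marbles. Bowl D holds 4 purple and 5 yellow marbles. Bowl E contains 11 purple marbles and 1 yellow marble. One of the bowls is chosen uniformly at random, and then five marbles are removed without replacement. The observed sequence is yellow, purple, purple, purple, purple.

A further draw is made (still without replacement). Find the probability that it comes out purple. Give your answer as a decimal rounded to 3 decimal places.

0.715

The likelihood of the observed sequence under each hypothesis: P(data | bowl A) = (5/9)(4/8)(3/7)(2/6)(1/5) = 0.0079365; P(data | bowl B) = (7/9)(2/8)(1/7)(0/6) = 0; P(data | bowl C) = (5/11)(6/10)(5/9)(4/8)(3/7) = 0.032468; P(data | bowl D) = (5/9)(4/8)(3/7)(2/6)(1/5) = 0.0079365; P(data | bowl E) = (1/12)(11/11)(10/10)(9/9)(8/8) = 0.083333.
Weighting by the prior gives 1/5 · 0.0079365 = 0.0015873, 1/5 · 0 = 0, 1/5 · 0.032468 = 0.0064935, 1/5 · 0.0079365 = 0.0015873, 1/5 · 0.083333 = 0.016667; summing to 0.026335.
The posterior is then P(bowl A | data) = 0.060274, P(bowl B | data) = 0, P(bowl C | data) = 0.24658, P(bowl D | data) = 0.060274, P(bowl E | data) = 0.63288.
The predictive probability is P(purple next | data) = (0)(0.060274) + (1/3)(0.24658) + (0)(0.060274) + (1)(0.63288) = 0.71507.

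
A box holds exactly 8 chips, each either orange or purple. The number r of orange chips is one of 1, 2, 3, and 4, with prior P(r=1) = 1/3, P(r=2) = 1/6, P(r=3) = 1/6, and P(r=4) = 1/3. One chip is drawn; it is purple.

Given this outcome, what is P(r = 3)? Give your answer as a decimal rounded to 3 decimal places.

Under each hypothesis, the probability of this draw is: P(data | r = 1) = (7/8) = 7/8; P(data | r = 2) = (6/8) = 3/4; P(data | r = 3) = (5/8) = 5/8; P(data | r = 4) = (4/8) = 1/2.
Weighting by the prior gives 1/3 · 7/8 = 7/24, 1/6 · 3/4 = 1/8, 1/6 · 5/8 = 5/48, 1/3 · 1/2 = 1/6; with total 11/16.
Hence P(r = 3 | data) = (5/48) / (11/16) = 5/33.

0.152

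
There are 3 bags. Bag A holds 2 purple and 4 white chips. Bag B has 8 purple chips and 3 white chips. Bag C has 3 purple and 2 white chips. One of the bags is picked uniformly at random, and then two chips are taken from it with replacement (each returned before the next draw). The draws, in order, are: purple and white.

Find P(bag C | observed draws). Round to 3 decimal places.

0.363

For each hypothesis, P(data | H) works out to: P(data | bag A) = (2/6)(4/6) = 0.22222; P(data | bag B) = (8/11)(3/11) = 0.19835; P(data | bag C) = (3/5)(2/5) = 0.24.
Multiplying each by its prior: 1/3 · 0.22222 = 0.074074, 1/3 · 0.19835 = 0.066116, 1/3 · 0.24 = 0.08; with total 0.22019.
By Bayes' rule, P(bag C | data) = (0.08) / (0.22019) = 0.36332.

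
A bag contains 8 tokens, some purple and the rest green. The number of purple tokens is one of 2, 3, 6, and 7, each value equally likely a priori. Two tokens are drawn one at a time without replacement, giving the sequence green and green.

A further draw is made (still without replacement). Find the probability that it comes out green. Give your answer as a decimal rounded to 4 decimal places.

0.5769

The likelihood of the observed sequence under each hypothesis: P(data | r = 2) = (6/8)(5/7) = 15/28; P(data | r = 3) = (5/8)(4/7) = 5/14; P(data | r = 6) = (2/8)(1/7) = 1/28; P(data | r = 7) = (1/8)(0/7) = 0.
The prior-weighted likelihoods are 1/4 · 15/28 = 15/112, 1/4 · 5/14 = 5/56, 1/4 · 1/28 = 1/112, 1/4 · 0 = 0; these sum to 13/56.
Dividing through by the total gives posterior P(r = 2 | data) = 15/26, P(r = 3 | data) = 5/13, P(r = 6 | data) = 1/26, P(r = 7 | data) = 0.
So P(green next | data) = Σ P(green next | H) P(H | data) = (2/3)(15/26) + (1/2)(5/13) + (0)(1/26) = 15/26.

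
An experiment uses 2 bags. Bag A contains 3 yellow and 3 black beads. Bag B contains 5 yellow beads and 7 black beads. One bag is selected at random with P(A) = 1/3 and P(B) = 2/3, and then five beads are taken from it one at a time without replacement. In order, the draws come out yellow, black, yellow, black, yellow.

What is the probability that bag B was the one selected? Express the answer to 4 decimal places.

The likelihood of the observed sequence under each hypothesis: P(data | bag A) = (3/6)(3/5)(2/4)(2/3)(1/2) = 1/20; P(data | bag B) = (5/12)(7/11)(4/10)(6/9)(3/8) = 7/264.
Multiplying each by its prior: 1/3 · 1/20 = 1/60, 2/3 · 7/264 = 7/396; summing to 17/495.
So P(bag B | data) = (7/396) / (17/495) = 35/68.

0.5147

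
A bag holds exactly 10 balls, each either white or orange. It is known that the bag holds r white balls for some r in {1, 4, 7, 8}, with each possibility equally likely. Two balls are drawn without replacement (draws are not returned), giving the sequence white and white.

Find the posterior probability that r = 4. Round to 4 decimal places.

0.1091

Under each hypothesis, the probability of the observed sequence is: P(data | r = 1) = (1/10)(0/9) = 0; P(data | r = 4) = (4/10)(3/9) = 2/15; P(data | r = 7) = (7/10)(6/9) = 7/15; P(data | r = 8) = (8/10)(7/9) = 28/45.
Multiplying each by its prior: 1/4 · 0 = 0, 1/4 · 2/15 = 1/30, 1/4 · 7/15 = 7/60, 1/4 · 28/45 = 7/45; with total 11/36.
Therefore the posterior P(r = 4 | data) = (1/30) / (11/36) = 6/55.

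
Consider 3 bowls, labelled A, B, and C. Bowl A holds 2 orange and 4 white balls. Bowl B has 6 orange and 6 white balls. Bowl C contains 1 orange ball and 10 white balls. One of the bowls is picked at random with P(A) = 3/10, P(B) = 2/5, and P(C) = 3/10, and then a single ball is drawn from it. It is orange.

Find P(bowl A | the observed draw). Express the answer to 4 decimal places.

0.3056

For each hypothesis, P(data | H) works out to: P(data | bowl A) = (2/6) = 1/3; P(data | bowl B) = (6/12) = 1/2; P(data | bowl C) = (1/11) = 1/11.
Multiplying each by its prior: 3/10 · 1/3 = 1/10, 2/5 · 1/2 = 1/5, 3/10 · 1/11 = 3/110; summing to 18/55.
By Bayes' rule, P(bowl A | data) = (1/10) / (18/55) = 11/36.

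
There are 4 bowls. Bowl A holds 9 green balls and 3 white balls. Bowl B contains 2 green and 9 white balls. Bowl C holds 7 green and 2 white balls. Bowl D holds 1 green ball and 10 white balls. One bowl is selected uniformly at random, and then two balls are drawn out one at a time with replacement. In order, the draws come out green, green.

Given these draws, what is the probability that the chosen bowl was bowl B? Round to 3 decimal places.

Compute the likelihood of the observed sequence for each case: P(data | bowl A) = (9/12)(9/12) = 0.5625; P(data | bowl B) = (2/11)(2/11) = 0.033058; P(data | bowl C) = (7/9)(7/9) = 0.60494; P(data | bowl D) = (1/11)(1/11) = 0.0082645.
Multiplying each by its prior: 1/4 · 0.5625 = 0.14062, 1/4 · 0.033058 = 0.0082645, 1/4 · 0.60494 = 0.15123, 1/4 · 0.0082645 = 0.0020661; summing to 0.30219.
Therefore the posterior P(bowl B | data) = (0.0082645) / (0.30219) = 0.027349.

0.027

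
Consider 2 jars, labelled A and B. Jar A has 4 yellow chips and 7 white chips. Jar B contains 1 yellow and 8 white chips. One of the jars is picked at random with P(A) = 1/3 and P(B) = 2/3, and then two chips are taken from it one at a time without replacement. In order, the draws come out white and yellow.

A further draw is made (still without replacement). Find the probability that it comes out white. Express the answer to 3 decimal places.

Compute the likelihood of the observed sequence for each case: P(data | jar A) = (7/11)(4/10) = 0.25455; P(data | jar B) = (8/9)(1/8) = 0.11111.
The prior-weighted likelihoods are 1/3 · 0.25455 = 0.084848, 2/3 · 0.11111 = 0.074074; summing to 0.15892.
Normalising, the posterior is P(jar A | data) = 0.5339, P(jar B | data) = 0.4661.
Averaging over the posterior, P(white next | data) = (2/3)(0.5339) + (1)(0.4661) = 0.82203.

0.822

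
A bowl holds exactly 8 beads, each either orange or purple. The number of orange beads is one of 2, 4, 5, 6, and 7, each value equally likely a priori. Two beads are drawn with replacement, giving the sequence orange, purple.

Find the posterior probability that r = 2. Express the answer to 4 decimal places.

0.1935

Compute the likelihood of the observed sequence for each case: P(data | r = 2) = (2/8)(6/8) = 3/16; P(data | r = 4) = (4/8)(4/8) = 1/4; P(data | r = 5) = (5/8)(3/8) = 15/64; P(data | r = 6) = (6/8)(2/8) = 3/16; P(data | r = 7) = (7/8)(1/8) = 7/64.
Weighting by the prior gives 1/5 · 3/16 = 3/80, 1/5 · 1/4 = 1/20, 1/5 · 15/64 = 3/64, 1/5 · 3/16 = 3/80, 1/5 · 7/64 = 7/320; with total 31/160.
Therefore the posterior P(r = 2 | data) = (3/80) / (31/160) = 6/31.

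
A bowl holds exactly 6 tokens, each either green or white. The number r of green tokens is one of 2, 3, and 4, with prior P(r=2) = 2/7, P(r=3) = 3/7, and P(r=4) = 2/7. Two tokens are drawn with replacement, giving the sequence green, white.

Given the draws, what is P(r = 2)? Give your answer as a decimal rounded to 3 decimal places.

The likelihood of the observed sequence under each hypothesis: P(data | r = 2) = (2/6)(4/6) = 2/9; P(data | r = 3) = (3/6)(3/6) = 1/4; P(data | r = 4) = (4/6)(2/6) = 2/9.
Weighting by the prior gives 2/7 · 2/9 = 4/63, 3/7 · 1/4 = 3/28, 2/7 · 2/9 = 4/63; summing to 59/252.
Hence P(r = 2 | data) = (4/63) / (59/252) = 16/59.

0.271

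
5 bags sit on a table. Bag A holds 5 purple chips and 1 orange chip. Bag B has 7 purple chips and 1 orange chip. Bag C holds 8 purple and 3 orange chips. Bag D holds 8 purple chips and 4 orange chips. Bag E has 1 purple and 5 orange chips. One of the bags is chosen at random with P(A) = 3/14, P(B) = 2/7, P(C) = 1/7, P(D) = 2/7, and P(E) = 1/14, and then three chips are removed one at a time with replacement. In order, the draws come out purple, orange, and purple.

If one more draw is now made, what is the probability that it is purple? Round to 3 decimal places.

0.754

Under each hypothesis, the probability of the observed sequence is: P(data | bag A) = (5/6)(1/6)(5/6) = 0.11574; P(data | bag B) = (7/8)(1/8)(7/8) = 0.095703; P(data | bag C) = (8/11)(3/11)(8/11) = 0.14425; P(data | bag D) = (8/12)(4/12)(8/12) = 0.14815; P(data | bag E) = (1/6)(5/6)(1/6) = 0.023148.
Weighting by the prior gives 3/14 · 0.11574 = 0.024802, 2/7 · 0.095703 = 0.027344, 1/7 · 0.14425 = 0.020607, 2/7 · 0.14815 = 0.042328, 1/14 · 0.023148 = 0.0016534; these sum to 0.11673.
The posterior is then P(bag A | data) = 0.21246, P(bag B | data) = 0.23424, P(bag C | data) = 0.17653, P(bag D | data) = 0.3626, P(bag E | data) = 0.014164.
The predictive probability is P(purple next | data) = (5/6)(0.21246) + (7/8)(0.23424) + (8/11)(0.17653) + (2/3)(0.3626) + (1/6)(0.014164) = 0.75449.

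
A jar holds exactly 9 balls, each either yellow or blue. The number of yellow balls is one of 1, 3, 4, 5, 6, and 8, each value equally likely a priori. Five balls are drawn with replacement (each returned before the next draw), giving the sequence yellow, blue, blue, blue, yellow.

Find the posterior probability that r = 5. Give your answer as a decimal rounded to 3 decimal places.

The likelihood of the observed sequence under each hypothesis: P(data | r = 1) = (1/9)(8/9)(8/9)(8/9)(1/9) = 0.0086708; P(data | r = 3) = (3/9)(6/9)(6/9)(6/9)(3/9) = 0.032922; P(data | r = 4) = (4/9)(5/9)(5/9)(5/9)(4/9) = 0.03387; P(data | r = 5) = (5/9)(4/9)(4/9)(4/9)(5/9) = 0.027096; P(data | r = 6) = (6/9)(3/9)(3/9)(3/9)(6/9) = 0.016461; P(data | r = 8) = (8/9)(1/9)(1/9)(1/9)(8/9) = 0.0010838.
The prior-weighted likelihoods are 1/6 · 0.0086708 = 0.0014451, 1/6 · 0.032922 = 0.005487, 1/6 · 0.03387 = 0.005645, 1/6 · 0.027096 = 0.004516, 1/6 · 0.016461 = 0.0027435, 1/6 · 0.0010838 = 0.00018064; summing to 0.020017.
By Bayes' rule, P(r = 5 | data) = (0.004516) / (0.020017) = 0.22561.

0.226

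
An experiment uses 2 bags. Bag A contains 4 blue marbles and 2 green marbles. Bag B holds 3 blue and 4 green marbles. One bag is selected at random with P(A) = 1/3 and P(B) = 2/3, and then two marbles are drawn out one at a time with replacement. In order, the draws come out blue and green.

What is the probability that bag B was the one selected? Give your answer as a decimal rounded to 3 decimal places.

0.688

The likelihood of the observed sequence under each hypothesis: P(data | bag A) = (4/6)(2/6) = 0.22222; P(data | bag B) = (3/7)(4/7) = 0.2449.
The prior-weighted likelihoods are 1/3 · 0.22222 = 0.074074, 2/3 · 0.2449 = 0.16327; with total 0.23734.
So P(bag B | data) = (0.16327) / (0.23734) = 0.6879.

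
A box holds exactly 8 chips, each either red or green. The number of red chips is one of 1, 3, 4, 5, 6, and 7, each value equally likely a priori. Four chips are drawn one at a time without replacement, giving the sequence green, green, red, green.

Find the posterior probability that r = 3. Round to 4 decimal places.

For each hypothesis, P(data | H) works out to: P(data | r = 1) = (7/8)(6/7)(1/6)(5/5) = 1/8; P(data | r = 3) = (5/8)(4/7)(3/6)(3/5) = 3/28; P(data | r = 4) = (4/8)(3/7)(4/6)(2/5) = 2/35; P(data | r = 5) = (3/8)(2/7)(5/6)(1/5) = 1/56; P(data | r = 6) = (2/8)(1/7)(6/6)(0/5) = 0; P(data | r = 7) = (1/8)(0/7) = 0.
Multiplying each by its prior: 1/6 · 1/8 = 1/48, 1/6 · 3/28 = 1/56, 1/6 · 2/35 = 1/105, 1/6 · 1/56 = 1/336, 1/6 · 0 = 0, 1/6 · 0 = 0; with total 43/840.
So P(r = 3 | data) = (1/56) / (43/840) = 15/43.

0.3488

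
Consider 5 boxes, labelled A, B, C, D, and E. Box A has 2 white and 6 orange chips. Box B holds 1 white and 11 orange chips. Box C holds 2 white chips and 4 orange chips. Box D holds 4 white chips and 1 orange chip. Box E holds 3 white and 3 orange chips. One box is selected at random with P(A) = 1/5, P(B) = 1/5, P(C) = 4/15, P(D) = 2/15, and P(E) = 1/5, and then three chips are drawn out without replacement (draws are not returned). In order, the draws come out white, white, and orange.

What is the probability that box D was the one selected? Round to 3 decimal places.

Under each hypothesis, the probability of the observed sequence is: P(data | box A) = (2/8)(1/7)(6/6) = 0.035714; P(data | box B) = (1/12)(0/11) = 0; P(data | box C) = (2/6)(1/5)(4/4) = 0.066667; P(data | box D) = (4/5)(3/4)(1/3) = 0.2; P(data | box E) = (3/6)(2/5)(3/4) = 0.15.
Weighting by the prior gives 1/5 · 0.035714 = 0.0071429, 1/5 · 0 = 0, 4/15 · 0.066667 = 0.017778, 2/15 · 0.2 = 0.026667, 1/5 · 0.15 = 0.03; with total 0.081587.
Therefore the posterior P(box D | data) = (0.026667) / (0.081587) = 0.32685.

0.327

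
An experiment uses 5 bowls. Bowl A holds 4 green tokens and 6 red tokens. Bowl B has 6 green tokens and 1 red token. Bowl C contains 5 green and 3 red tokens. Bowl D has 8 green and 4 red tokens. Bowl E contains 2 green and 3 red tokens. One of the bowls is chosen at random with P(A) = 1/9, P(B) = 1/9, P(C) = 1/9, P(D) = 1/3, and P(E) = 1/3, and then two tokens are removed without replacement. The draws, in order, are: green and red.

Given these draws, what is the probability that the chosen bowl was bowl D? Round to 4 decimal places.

0.3156

Under each hypothesis, the probability of the observed sequence is: P(data | bowl A) = (4/10)(6/9) = 0.26667; P(data | bowl B) = (6/7)(1/6) = 0.14286; P(data | bowl C) = (5/8)(3/7) = 0.26786; P(data | bowl D) = (8/12)(4/11) = 0.24242; P(data | bowl E) = (2/5)(3/4) = 0.3.
The prior-weighted likelihoods are 1/9 · 0.26667 = 0.02963, 1/9 · 0.14286 = 0.015873, 1/9 · 0.26786 = 0.029762, 1/3 · 0.24242 = 0.080808, 1/3 · 0.3 = 0.1; summing to 0.25607.
Hence P(bowl D | data) = (0.080808) / (0.25607) = 0.31557.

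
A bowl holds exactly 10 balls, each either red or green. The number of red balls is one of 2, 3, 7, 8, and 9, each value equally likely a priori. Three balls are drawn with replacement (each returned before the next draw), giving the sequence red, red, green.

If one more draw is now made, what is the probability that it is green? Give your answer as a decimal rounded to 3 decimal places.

0.327

Under each hypothesis, the probability of the observed sequence is: P(data | r = 2) = (2/10)(2/10)(8/10) = 0.032; P(data | r = 3) = (3/10)(3/10)(7/10) = 0.063; P(data | r = 7) = (7/10)(7/10)(3/10) = 0.147; P(data | r = 8) = (8/10)(8/10)(2/10) = 0.128; P(data | r = 9) = (9/10)(9/10)(1/10) = 0.081.
Multiplying each by its prior: 1/5 · 0.032 = 0.0064, 1/5 · 0.063 = 0.0126, 1/5 · 0.147 = 0.0294, 1/5 · 0.128 = 0.0256, 1/5 · 0.081 = 0.0162; these sum to 0.0902.
The posterior is then P(r = 2 | data) = 0.070953, P(r = 3 | data) = 0.13969, P(r = 7 | data) = 0.32594, P(r = 8 | data) = 0.28381, P(r = 9 | data) = 0.1796.
So P(green next | data) = Σ P(green next | H) P(H | data) = (4/5)(0.070953) + (7/10)(0.13969) + (3/10)(0.32594) + (1/5)(0.28381) + (1/10)(0.1796) = 0.32705.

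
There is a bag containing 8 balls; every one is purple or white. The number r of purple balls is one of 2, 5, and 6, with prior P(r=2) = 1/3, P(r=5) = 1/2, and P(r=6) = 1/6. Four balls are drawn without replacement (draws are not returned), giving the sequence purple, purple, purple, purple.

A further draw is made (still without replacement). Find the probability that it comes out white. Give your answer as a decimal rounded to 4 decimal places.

0.6250

Under each hypothesis, the probability of the observed sequence is: P(data | r = 2) = (2/8)(1/7)(0/6) = 0; P(data | r = 5) = (5/8)(4/7)(3/6)(2/5) = 1/14; P(data | r = 6) = (6/8)(5/7)(4/6)(3/5) = 3/14.
The prior-weighted likelihoods are 1/3 · 0 = 0, 1/2 · 1/14 = 1/28, 1/6 · 3/14 = 1/28; summing to 1/14.
Dividing through by the total gives posterior P(r = 2 | data) = 0, P(r = 5 | data) = 1/2, P(r = 6 | data) = 1/2.
Averaging over the posterior, P(white next | data) = (3/4)(1/2) + (1/2)(1/2) = 5/8.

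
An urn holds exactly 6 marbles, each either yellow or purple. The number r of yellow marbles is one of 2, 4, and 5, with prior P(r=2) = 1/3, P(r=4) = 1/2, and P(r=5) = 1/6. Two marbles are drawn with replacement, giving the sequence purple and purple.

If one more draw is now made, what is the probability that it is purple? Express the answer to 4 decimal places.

0.5667

Under each hypothesis, the probability of the observed sequence is: P(data | r = 2) = (4/6)(4/6) = 4/9; P(data | r = 4) = (2/6)(2/6) = 1/9; P(data | r = 5) = (1/6)(1/6) = 1/36.
The prior-weighted likelihoods are 1/3 · 4/9 = 4/27, 1/2 · 1/9 = 1/18, 1/6 · 1/36 = 1/216; summing to 5/24.
Normalising, the posterior is P(r = 2 | data) = 32/45, P(r = 4 | data) = 4/15, P(r = 5 | data) = 1/45.
So P(purple next | data) = Σ P(purple next | H) P(H | data) = (2/3)(32/45) + (1/3)(4/15) + (1/6)(1/45) = 17/30.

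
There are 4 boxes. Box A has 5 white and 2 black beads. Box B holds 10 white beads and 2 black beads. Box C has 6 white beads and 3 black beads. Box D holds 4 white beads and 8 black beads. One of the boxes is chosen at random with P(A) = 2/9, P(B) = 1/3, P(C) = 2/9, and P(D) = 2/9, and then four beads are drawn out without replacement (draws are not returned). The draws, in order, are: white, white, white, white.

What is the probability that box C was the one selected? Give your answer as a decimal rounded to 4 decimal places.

0.1322

Under each hypothesis, the probability of the observed sequence is: P(data | box A) = (5/7)(4/6)(3/5)(2/4) = 0.14286; P(data | box B) = (10/12)(9/11)(8/10)(7/9) = 0.42424; P(data | box C) = (6/9)(5/8)(4/7)(3/6) = 0.11905; P(data | box D) = (4/12)(3/11)(2/10)(1/9) = 0.0020202.
Weighting by the prior gives 2/9 · 0.14286 = 0.031746, 1/3 · 0.42424 = 0.14141, 2/9 · 0.11905 = 0.026455, 2/9 · 0.0020202 = 0.00044893; these sum to 0.20006.
Hence P(box C | data) = (0.026455) / (0.20006) = 0.13223.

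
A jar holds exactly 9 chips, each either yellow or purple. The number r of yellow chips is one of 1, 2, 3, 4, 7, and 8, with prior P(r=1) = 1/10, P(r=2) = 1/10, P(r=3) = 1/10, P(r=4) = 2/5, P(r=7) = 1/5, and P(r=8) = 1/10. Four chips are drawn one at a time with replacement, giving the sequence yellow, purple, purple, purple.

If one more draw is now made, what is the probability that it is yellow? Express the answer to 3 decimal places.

The likelihood of the observed sequence under each hypothesis: P(data | r = 1) = (1/9)(8/9)(8/9)(8/9) = 0.078037; P(data | r = 2) = (2/9)(7/9)(7/9)(7/9) = 0.10456; P(data | r = 3) = (3/9)(6/9)(6/9)(6/9) = 0.098765; P(data | r = 4) = (4/9)(5/9)(5/9)(5/9) = 0.076208; P(data | r = 7) = (7/9)(2/9)(2/9)(2/9) = 0.0085353; P(data | r = 8) = (8/9)(1/9)(1/9)(1/9) = 0.0012193.
Weighting by the prior gives 1/10 · 0.078037 = 0.0078037, 1/10 · 0.10456 = 0.010456, 1/10 · 0.098765 = 0.0098765, 2/5 · 0.076208 = 0.030483, 1/5 · 0.0085353 = 0.0017071, 1/10 · 0.0012193 = 0.00012193; summing to 0.060448.
The posterior is then P(r = 1 | data) = 0.1291, P(r = 2 | data) = 0.17297, P(r = 3 | data) = 0.16339, P(r = 4 | data) = 0.50429, P(r = 7 | data) = 0.02824, P(r = 8 | data) = 0.0020171.
Averaging over the posterior, P(yellow next | data) = (1/9)(0.1291) + (2/9)(0.17297) + (1/3)(0.16339) + (4/9)(0.50429) + (7/9)(0.02824) + (8/9)(0.0020171) = 0.35513.

0.355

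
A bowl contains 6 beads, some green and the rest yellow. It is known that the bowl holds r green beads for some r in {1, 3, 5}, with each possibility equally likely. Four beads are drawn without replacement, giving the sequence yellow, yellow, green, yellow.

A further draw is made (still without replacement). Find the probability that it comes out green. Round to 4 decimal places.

0.2308

Under each hypothesis, the probability of the observed sequence is: P(data | r = 1) = (5/6)(4/5)(1/4)(3/3) = 1/6; P(data | r = 3) = (3/6)(2/5)(3/4)(1/3) = 1/20; P(data | r = 5) = (1/6)(0/5) = 0.
Weighting by the prior gives 1/3 · 1/6 = 1/18, 1/3 · 1/20 = 1/60, 1/3 · 0 = 0; with total 13/180.
The posterior is then P(r = 1 | data) = 10/13, P(r = 3 | data) = 3/13, P(r = 5 | data) = 0.
So P(green next | data) = Σ P(green next | H) P(H | data) = (0)(10/13) + (1)(3/13) = 3/13.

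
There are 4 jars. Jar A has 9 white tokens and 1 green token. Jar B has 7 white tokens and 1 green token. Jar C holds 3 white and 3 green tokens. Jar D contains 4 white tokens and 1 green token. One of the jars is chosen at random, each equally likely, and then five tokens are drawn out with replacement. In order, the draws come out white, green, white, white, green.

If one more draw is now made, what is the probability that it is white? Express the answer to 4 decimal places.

0.6869

The likelihood of the observed sequence under each hypothesis: P(data | jar A) = (9/10)(1/10)(9/10)(9/10)(1/10) = 0.00729; P(data | jar B) = (7/8)(1/8)(7/8)(7/8)(1/8) = 0.010468; P(data | jar C) = (3/6)(3/6)(3/6)(3/6)(3/6) = 0.03125; P(data | jar D) = (4/5)(1/5)(4/5)(4/5)(1/5) = 0.02048.
The prior-weighted likelihoods are 1/4 · 0.00729 = 0.0018225, 1/4 · 0.010468 = 0.0026169, 1/4 · 0.03125 = 0.0078125, 1/4 · 0.02048 = 0.00512; with total 0.017372.
Dividing through by the total gives posterior P(jar A | data) = 0.10491, P(jar B | data) = 0.15064, P(jar C | data) = 0.44972, P(jar D | data) = 0.29473.
The predictive probability is P(white next | data) = (9/10)(0.10491) + (7/8)(0.15064) + (1/2)(0.44972) + (4/5)(0.29473) = 0.68687.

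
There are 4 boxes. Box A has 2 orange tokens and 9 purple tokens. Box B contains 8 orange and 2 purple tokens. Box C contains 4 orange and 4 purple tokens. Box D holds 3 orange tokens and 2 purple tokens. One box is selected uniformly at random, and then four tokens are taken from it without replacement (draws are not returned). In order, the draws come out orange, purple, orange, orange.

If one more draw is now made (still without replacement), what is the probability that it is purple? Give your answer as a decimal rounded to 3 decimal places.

Compute the likelihood of the observed sequence for each case: P(data | box A) = (2/11)(9/10)(1/9)(0/8) = 0; P(data | box B) = (8/10)(2/9)(7/8)(6/7) = 2/15; P(data | box C) = (4/8)(4/7)(3/6)(2/5) = 2/35; P(data | box D) = (3/5)(2/4)(2/3)(1/2) = 1/10.
The prior-weighted likelihoods are 1/4 · 0 = 0, 1/4 · 2/15 = 1/30, 1/4 · 2/35 = 1/70, 1/4 · 1/10 = 1/40; these sum to 61/840.
The posterior is then P(box A | data) = 0, P(box B | data) = 28/61, P(box C | data) = 12/61, P(box D | data) = 21/61.
The predictive probability is P(purple next | data) = (1/6)(28/61) + (3/4)(12/61) + (1)(21/61) = 104/183.

0.568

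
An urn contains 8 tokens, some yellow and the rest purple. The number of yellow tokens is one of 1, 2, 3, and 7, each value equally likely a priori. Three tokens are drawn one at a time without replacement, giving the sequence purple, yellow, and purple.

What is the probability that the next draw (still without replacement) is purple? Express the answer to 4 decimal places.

The likelihood of the observed sequence under each hypothesis: P(data | r = 1) = (7/8)(1/7)(6/6) = 1/8; P(data | r = 2) = (6/8)(2/7)(5/6) = 5/28; P(data | r = 3) = (5/8)(3/7)(4/6) = 5/28; P(data | r = 7) = (1/8)(7/7)(0/6) = 0.
Multiplying each by its prior: 1/4 · 1/8 = 1/32, 1/4 · 5/28 = 5/112, 1/4 · 5/28 = 5/112, 1/4 · 0 = 0; these sum to 27/224.
The posterior is then P(r = 1 | data) = 7/27, P(r = 2 | data) = 10/27, P(r = 3 | data) = 10/27, P(r = 7 | data) = 0.
Averaging over the posterior, P(purple next | data) = (1)(7/27) + (4/5)(10/27) + (3/5)(10/27) = 7/9.

0.7778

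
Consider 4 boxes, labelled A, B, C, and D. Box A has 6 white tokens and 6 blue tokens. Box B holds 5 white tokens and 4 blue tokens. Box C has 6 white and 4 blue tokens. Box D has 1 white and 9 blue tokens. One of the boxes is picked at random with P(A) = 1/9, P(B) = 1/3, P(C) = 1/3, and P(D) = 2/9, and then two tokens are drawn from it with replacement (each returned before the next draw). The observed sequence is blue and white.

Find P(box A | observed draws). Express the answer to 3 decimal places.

For each hypothesis, P(data | H) works out to: P(data | box A) = (6/12)(6/12) = 0.25; P(data | box B) = (4/9)(5/9) = 0.24691; P(data | box C) = (4/10)(6/10) = 0.24; P(data | box D) = (9/10)(1/10) = 0.09.
The prior-weighted likelihoods are 1/9 · 0.25 = 0.027778, 1/3 · 0.24691 = 0.082305, 1/3 · 0.24 = 0.08, 2/9 · 0.09 = 0.02; these sum to 0.21008.
So P(box A | data) = (0.027778) / (0.21008) = 0.13222.

0.132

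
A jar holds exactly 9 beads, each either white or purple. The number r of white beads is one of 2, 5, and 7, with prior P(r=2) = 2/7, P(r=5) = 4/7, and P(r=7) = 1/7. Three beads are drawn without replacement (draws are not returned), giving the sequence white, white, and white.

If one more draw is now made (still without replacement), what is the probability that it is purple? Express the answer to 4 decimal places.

0.5111

Under each hypothesis, the probability of the observed sequence is: P(data | r = 2) = (2/9)(1/8)(0/7) = 0; P(data | r = 5) = (5/9)(4/8)(3/7) = 5/42; P(data | r = 7) = (7/9)(6/8)(5/7) = 5/12.
Multiplying each by its prior: 2/7 · 0 = 0, 4/7 · 5/42 = 10/147, 1/7 · 5/12 = 5/84; these sum to 25/196.
Normalising, the posterior is P(r = 2 | data) = 0, P(r = 5 | data) = 8/15, P(r = 7 | data) = 7/15.
The predictive probability is P(purple next | data) = (2/3)(8/15) + (1/3)(7/15) = 23/45.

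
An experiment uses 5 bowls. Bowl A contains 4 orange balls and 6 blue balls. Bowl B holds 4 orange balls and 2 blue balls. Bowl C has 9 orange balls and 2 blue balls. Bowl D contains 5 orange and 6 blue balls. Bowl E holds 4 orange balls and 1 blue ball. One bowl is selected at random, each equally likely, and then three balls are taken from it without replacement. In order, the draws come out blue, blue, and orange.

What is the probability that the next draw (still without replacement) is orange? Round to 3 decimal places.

0.576

Under each hypothesis, the probability of the observed sequence is: P(data | bowl A) = (6/10)(5/9)(4/8) = 0.16667; P(data | bowl B) = (2/6)(1/5)(4/4) = 0.066667; P(data | bowl C) = (2/11)(1/10)(9/9) = 0.018182; P(data | bowl D) = (6/11)(5/10)(5/9) = 0.15152; P(data | bowl E) = (1/5)(0/4) = 0.
Multiplying each by its prior: 1/5 · 0.16667 = 0.033333, 1/5 · 0.066667 = 0.013333, 1/5 · 0.018182 = 0.0036364, 1/5 · 0.15152 = 0.030303, 1/5 · 0 = 0; summing to 0.080606.
Dividing through by the total gives posterior P(bowl A | data) = 0.41353, P(bowl B | data) = 0.16541, P(bowl C | data) = 0.045113, P(bowl D | data) = 0.37594, P(bowl E | data) = 0.
Averaging over the posterior, P(orange next | data) = (3/7)(0.41353) + (1)(0.16541) + (1)(0.045113) + (1/2)(0.37594) = 0.57573.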